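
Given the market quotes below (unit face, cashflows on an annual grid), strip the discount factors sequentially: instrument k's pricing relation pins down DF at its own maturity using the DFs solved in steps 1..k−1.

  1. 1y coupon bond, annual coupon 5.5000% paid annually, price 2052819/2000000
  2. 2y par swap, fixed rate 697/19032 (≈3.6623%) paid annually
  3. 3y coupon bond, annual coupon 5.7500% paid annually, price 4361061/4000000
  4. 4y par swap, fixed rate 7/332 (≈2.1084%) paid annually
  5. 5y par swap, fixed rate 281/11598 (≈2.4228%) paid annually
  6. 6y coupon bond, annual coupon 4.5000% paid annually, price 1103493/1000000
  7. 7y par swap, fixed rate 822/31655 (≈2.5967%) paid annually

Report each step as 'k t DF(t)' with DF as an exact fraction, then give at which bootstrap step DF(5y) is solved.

1 1 9729/10000
2 2 9303/10000
3 3 371/400
4 4 9209/10000
5 5 2219/2500
6 6 4281/5000
7 7 2089/2500
DF(5y) is solved at step 5

step 1 [1y] bond c/1=11/200: DF=(2052819/2000000 − 11/200·(0))/(1+11/200) = 9729/10000 ≈ 0.972900
step 2 [2y] swap r/1=697/19032: DF=(1 − 697/19032·(0.972900))/(1+697/19032) = 9303/10000 ≈ 0.930300
step 3 [3y] bond c/1=23/400: DF=(4361061/4000000 − 23/400·(0.972900+0.930300))/(1+23/400) = 371/400 ≈ 0.927500
step 4 [4y] swap r/1=7/332: DF=(1 − 7/332·(0.972900+0.930300+0.927500))/(1+7/332) = 9209/10000 ≈ 0.920900
step 5 [5y] swap r/1=281/11598: DF=(1 − 281/11598·(0.972900+0.930300+0.927500+0.920900))/(1+281/11598) = 2219/2500 ≈ 0.887600
step 6 [6y] bond c/1=9/200: DF=(1103493/1000000 − 9/200·(0.972900+0.930300+0.927500+0.920900+0.887600))/(1+9/200) = 4281/5000 ≈ 0.856200
step 7 [7y] swap r/1=822/31655: DF=(1 − 822/31655·(0.972900+0.930300+0.927500+0.920900+0.887600+0.856200))/(1+822/31655) = 2089/2500 ≈ 0.835600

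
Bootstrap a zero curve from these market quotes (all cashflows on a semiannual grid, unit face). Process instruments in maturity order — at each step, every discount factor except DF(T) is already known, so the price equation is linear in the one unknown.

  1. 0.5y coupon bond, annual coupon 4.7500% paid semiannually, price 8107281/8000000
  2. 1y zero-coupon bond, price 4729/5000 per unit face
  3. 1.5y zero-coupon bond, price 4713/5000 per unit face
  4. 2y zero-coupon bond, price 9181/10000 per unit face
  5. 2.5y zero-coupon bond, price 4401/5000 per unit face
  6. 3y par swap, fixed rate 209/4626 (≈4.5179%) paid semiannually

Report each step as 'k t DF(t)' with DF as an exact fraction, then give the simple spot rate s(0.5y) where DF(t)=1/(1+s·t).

step 1 [0.5y] bond c/2=19/800: DF=(8107281/8000000 − 19/800·(0))/(1+19/800) = 9899/10000 ≈ 0.989900
step 2 [1y] zero: DF = P = 4729/5000 ≈ 0.945800
step 3 [1.5y] zero: DF = P = 4713/5000 ≈ 0.942600
step 4 [2y] zero: DF = P = 9181/10000 ≈ 0.918100
step 5 [2.5y] zero: DF = P = 4401/5000 ≈ 0.880200
step 6 [3y] swap r/2=209/9252: DF=(1 − 209/9252·(0.989900+0.945800+0.942600+0.918100+0.880200))/(1+209/9252) = 4373/5000 ≈ 0.874600

1 1/2 9899/10000
2 1 4729/5000
3 3/2 4713/5000
4 2 9181/10000
5 5/2 4401/5000
6 3 4373/5000
s(0.5y) = (1/(9899/10000) − 1)/(1/2) = 202/9899 ≈ 2.0406%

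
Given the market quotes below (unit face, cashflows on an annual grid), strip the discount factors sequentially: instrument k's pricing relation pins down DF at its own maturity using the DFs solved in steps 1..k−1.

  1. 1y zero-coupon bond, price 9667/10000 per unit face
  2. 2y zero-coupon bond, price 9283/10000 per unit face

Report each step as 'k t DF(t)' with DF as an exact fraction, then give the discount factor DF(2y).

1 1 9667/10000
2 2 9283/10000
DF(2y) = 9283/10000 ≈ 0.928300

step 1 [1y] zero: DF = P = 9667/10000 ≈ 0.966700
step 2 [2y] zero: DF = P = 9283/10000 ≈ 0.928300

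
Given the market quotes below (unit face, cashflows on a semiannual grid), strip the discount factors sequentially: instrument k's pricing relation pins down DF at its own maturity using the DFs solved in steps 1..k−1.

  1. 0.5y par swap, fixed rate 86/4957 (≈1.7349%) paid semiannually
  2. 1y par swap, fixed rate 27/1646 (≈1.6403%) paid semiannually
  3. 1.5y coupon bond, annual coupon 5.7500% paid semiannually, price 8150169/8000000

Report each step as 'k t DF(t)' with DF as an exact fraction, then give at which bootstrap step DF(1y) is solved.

step 1 [0.5y] swap r/2=43/4957: DF=(1 − 43/4957·(0))/(1+43/4957) = 4957/5000 ≈ 0.991400
step 2 [1y] swap r/2=27/3292: DF=(1 − 27/3292·(0.991400))/(1+27/3292) = 4919/5000 ≈ 0.983800
step 3 [1.5y] bond c/2=23/800: DF=(8150169/8000000 − 23/800·(0.991400+0.983800))/(1+23/800) = 9351/10000 ≈ 0.935100

1 1/2 4957/5000
2 1 4919/5000
3 3/2 9351/10000
DF(1y) is solved at step 2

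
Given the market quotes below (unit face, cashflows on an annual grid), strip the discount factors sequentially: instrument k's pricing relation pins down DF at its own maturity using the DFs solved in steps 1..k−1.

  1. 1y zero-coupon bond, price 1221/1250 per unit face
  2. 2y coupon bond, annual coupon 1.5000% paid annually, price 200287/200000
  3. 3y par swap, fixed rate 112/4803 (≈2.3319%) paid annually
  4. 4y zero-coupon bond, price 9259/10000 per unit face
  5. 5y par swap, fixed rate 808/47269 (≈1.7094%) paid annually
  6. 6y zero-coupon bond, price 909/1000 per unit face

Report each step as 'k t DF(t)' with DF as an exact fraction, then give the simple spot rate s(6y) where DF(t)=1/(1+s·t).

step 1 [1y] zero: DF = P = 1221/1250 ≈ 0.976800
step 2 [2y] bond c/1=3/200: DF=(200287/200000 − 3/200·(0.976800))/(1+3/200) = 4861/5000 ≈ 0.972200
step 3 [3y] swap r/1=112/4803: DF=(1 − 112/4803·(0.976800+0.972200))/(1+112/4803) = 583/625 ≈ 0.932800
step 4 [4y] zero: DF = P = 9259/10000 ≈ 0.925900
step 5 [5y] swap r/1=808/47269: DF=(1 − 808/47269·(0.976800+0.972200+0.932800+0.925900))/(1+808/47269) = 1149/1250 ≈ 0.919200
step 6 [6y] zero: DF = P = 909/1000 ≈ 0.909000

1 1 1221/1250
2 2 4861/5000
3 3 583/625
4 4 9259/10000
5 5 1149/1250
6 6 909/1000
s(6y) = (1/(909/1000) − 1)/(6) = 91/5454 ≈ 1.6685%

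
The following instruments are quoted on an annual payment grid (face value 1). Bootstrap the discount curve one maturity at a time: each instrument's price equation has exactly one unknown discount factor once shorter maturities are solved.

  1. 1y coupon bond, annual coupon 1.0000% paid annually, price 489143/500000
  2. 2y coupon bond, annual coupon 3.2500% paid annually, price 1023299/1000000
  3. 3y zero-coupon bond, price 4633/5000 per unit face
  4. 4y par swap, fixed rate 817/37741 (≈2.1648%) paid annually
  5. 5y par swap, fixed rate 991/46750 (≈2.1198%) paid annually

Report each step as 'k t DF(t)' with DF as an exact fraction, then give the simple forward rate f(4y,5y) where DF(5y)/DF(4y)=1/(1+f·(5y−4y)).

1 1 4843/5000
2 2 4803/5000
3 3 4633/5000
4 4 9183/10000
5 5 9009/10000
f(4y,5y) = ((9183/10000)/(9009/10000) − 1)/(1) = 58/3003 ≈ 1.9314%

step 1 [1y] bond c/1=1/100: DF=(489143/500000 − 1/100·(0))/(1+1/100) = 4843/5000 ≈ 0.968600
step 2 [2y] bond c/1=13/400: DF=(1023299/1000000 − 13/400·(0.968600))/(1+13/400) = 4803/5000 ≈ 0.960600
step 3 [3y] zero: DF = P = 4633/5000 ≈ 0.926600
step 4 [4y] swap r/1=817/37741: DF=(1 − 817/37741·(0.968600+0.960600+0.926600))/(1+817/37741) = 9183/10000 ≈ 0.918300
step 5 [5y] swap r/1=991/46750: DF=(1 − 991/46750·(0.968600+0.960600+0.926600+0.918300))/(1+991/46750) = 9009/10000 ≈ 0.900900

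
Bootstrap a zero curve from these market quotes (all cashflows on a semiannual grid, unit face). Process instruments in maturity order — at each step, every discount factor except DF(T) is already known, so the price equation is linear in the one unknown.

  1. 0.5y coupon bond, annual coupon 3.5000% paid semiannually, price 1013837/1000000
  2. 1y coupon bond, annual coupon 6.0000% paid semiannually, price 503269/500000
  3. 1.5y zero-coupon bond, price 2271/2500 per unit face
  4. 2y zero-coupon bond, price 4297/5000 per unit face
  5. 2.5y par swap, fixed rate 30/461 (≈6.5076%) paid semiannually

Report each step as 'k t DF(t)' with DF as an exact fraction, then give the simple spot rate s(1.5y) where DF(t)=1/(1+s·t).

1 1/2 2491/2500
2 1 4741/5000
3 3/2 2271/2500
4 2 4297/5000
5 5/2 1703/2000
s(1.5y) = (1/(2271/2500) − 1)/(3/2) = 458/6813 ≈ 6.7224%

step 1 [0.5y] bond c/2=7/400: DF=(1013837/1000000 − 7/400·(0))/(1+7/400) = 2491/2500 ≈ 0.996400
step 2 [1y] bond c/2=3/100: DF=(503269/500000 − 3/100·(0.996400))/(1+3/100) = 4741/5000 ≈ 0.948200
step 3 [1.5y] zero: DF = P = 2271/2500 ≈ 0.908400
step 4 [2y] zero: DF = P = 4297/5000 ≈ 0.859400
step 5 [2.5y] swap r/2=15/461: DF=(1 − 15/461·(0.996400+0.948200+0.908400+0.859400))/(1+15/461) = 1703/2000 ≈ 0.851500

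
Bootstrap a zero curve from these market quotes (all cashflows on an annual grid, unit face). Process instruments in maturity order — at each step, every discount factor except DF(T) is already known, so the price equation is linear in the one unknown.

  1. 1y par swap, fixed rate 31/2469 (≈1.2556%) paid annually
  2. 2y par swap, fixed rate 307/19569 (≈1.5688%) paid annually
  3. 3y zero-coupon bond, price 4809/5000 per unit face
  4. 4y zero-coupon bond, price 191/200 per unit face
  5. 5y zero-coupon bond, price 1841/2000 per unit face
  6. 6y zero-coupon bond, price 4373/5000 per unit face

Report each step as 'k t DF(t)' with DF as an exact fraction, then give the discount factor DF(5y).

1 1 2469/2500
2 2 9693/10000
3 3 4809/5000
4 4 191/200
5 5 1841/2000
6 6 4373/5000
DF(5y) = 1841/2000 ≈ 0.920500

step 1 [1y] swap r/1=31/2469: DF=(1 − 31/2469·(0))/(1+31/2469) = 2469/2500 ≈ 0.987600
step 2 [2y] swap r/1=307/19569: DF=(1 − 307/19569·(0.987600))/(1+307/19569) = 9693/10000 ≈ 0.969300
step 3 [3y] zero: DF = P = 4809/5000 ≈ 0.961800
step 4 [4y] zero: DF = P = 191/200 ≈ 0.955000
step 5 [5y] zero: DF = P = 1841/2000 ≈ 0.920500
step 6 [6y] zero: DF = P = 4373/5000 ≈ 0.874600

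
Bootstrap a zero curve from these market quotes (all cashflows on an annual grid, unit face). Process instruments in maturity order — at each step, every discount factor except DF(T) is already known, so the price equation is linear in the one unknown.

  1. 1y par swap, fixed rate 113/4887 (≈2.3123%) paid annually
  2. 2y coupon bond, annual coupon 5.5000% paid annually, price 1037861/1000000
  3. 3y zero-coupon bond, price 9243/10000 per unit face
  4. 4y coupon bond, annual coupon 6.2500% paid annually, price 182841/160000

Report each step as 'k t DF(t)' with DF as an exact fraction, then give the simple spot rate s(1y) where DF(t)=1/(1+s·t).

1 1 4887/5000
2 2 583/625
3 3 9243/10000
4 4 568/625
s(1y) = (1/(4887/5000) − 1)/(1) = 113/4887 ≈ 2.3123%

step 1 [1y] swap r/1=113/4887: DF=(1 − 113/4887·(0))/(1+113/4887) = 4887/5000 ≈ 0.977400
step 2 [2y] bond c/1=11/200: DF=(1037861/1000000 − 11/200·(0.977400))/(1+11/200) = 583/625 ≈ 0.932800
step 3 [3y] zero: DF = P = 9243/10000 ≈ 0.924300
step 4 [4y] bond c/1=1/16: DF=(182841/160000 − 1/16·(0.977400+0.932800+0.924300))/(1+1/16) = 568/625 ≈ 0.908800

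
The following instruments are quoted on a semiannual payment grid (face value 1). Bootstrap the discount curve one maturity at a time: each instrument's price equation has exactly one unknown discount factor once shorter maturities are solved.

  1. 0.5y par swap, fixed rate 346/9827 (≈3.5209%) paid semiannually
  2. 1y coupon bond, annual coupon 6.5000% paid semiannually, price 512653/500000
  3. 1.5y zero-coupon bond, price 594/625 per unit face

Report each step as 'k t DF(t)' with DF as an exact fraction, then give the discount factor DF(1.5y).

step 1 [0.5y] swap r/2=173/9827: DF=(1 − 173/9827·(0))/(1+173/9827) = 9827/10000 ≈ 0.982700
step 2 [1y] bond c/2=13/400: DF=(512653/500000 − 13/400·(0.982700))/(1+13/400) = 9621/10000 ≈ 0.962100
step 3 [1.5y] zero: DF = P = 594/625 ≈ 0.950400

1 1/2 9827/10000
2 1 9621/10000
3 3/2 594/625
DF(1.5y) = 594/625 ≈ 0.950400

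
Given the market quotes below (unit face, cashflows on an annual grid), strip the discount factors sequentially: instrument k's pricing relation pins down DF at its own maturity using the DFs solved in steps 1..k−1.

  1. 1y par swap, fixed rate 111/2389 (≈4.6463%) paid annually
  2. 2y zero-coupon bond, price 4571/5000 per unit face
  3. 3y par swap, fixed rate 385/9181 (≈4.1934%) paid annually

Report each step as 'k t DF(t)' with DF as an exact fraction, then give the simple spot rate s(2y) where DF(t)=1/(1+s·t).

step 1 [1y] swap r/1=111/2389: DF=(1 − 111/2389·(0))/(1+111/2389) = 2389/2500 ≈ 0.955600
step 2 [2y] zero: DF = P = 4571/5000 ≈ 0.914200
step 3 [3y] swap r/1=385/9181: DF=(1 − 385/9181·(0.955600+0.914200))/(1+385/9181) = 1769/2000 ≈ 0.884500

1 1 2389/2500
2 2 4571/5000
3 3 1769/2000
s(2y) = (1/(4571/5000) − 1)/(2) = 429/9142 ≈ 4.6926%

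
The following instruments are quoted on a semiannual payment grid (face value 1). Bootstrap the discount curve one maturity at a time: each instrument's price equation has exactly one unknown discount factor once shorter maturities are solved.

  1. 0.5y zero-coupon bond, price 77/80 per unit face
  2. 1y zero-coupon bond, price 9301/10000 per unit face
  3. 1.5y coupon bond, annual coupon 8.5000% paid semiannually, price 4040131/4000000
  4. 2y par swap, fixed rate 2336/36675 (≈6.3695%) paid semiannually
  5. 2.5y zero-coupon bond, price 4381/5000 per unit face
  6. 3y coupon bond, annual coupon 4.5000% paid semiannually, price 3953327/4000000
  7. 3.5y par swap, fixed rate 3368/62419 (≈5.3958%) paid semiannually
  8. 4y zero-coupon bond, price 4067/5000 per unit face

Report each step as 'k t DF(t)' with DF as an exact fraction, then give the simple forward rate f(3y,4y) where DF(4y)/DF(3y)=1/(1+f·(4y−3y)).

1 1/2 77/80
2 1 9301/10000
3 3/2 8917/10000
4 2 552/625
5 5/2 4381/5000
6 3 4333/5000
7 7/2 2079/2500
8 4 4067/5000
f(3y,4y) = ((4333/5000)/(4067/5000) − 1)/(1) = 38/581 ≈ 6.5404%

step 1 [0.5y] zero: DF = P = 77/80 ≈ 0.962500
step 2 [1y] zero: DF = P = 9301/10000 ≈ 0.930100
step 3 [1.5y] bond c/2=17/400: DF=(4040131/4000000 − 17/400·(0.962500+0.930100))/(1+17/400) = 8917/10000 ≈ 0.891700
step 4 [2y] swap r/2=1168/36675: DF=(1 − 1168/36675·(0.962500+0.930100+0.891700))/(1+1168/36675) = 552/625 ≈ 0.883200
step 5 [2.5y] zero: DF = P = 4381/5000 ≈ 0.876200
step 6 [3y] bond c/2=9/400: DF=(3953327/4000000 − 9/400·(0.962500+0.930100+0.891700+0.883200+0.876200))/(1+9/400) = 4333/5000 ≈ 0.866600
step 7 [3.5y] swap r/2=1684/62419: DF=(1 − 1684/62419·(0.962500+0.930100+0.891700+0.883200+0.876200+0.866600))/(1+1684/62419) = 2079/2500 ≈ 0.831600
step 8 [4y] zero: DF = P = 4067/5000 ≈ 0.813400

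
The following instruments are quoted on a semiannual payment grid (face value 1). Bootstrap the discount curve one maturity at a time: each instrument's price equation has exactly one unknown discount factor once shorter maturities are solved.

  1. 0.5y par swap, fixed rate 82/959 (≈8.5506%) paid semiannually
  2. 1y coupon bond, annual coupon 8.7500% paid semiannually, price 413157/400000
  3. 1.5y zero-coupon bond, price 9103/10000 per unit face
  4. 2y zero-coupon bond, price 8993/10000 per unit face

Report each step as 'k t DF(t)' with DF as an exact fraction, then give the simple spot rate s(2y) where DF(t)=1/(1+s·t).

1 1/2 959/1000
2 1 4747/5000
3 3/2 9103/10000
4 2 8993/10000
s(2y) = (1/(8993/10000) − 1)/(2) = 1007/17986 ≈ 5.5988%

step 1 [0.5y] swap r/2=41/959: DF=(1 − 41/959·(0))/(1+41/959) = 959/1000 ≈ 0.959000
step 2 [1y] bond c/2=7/160: DF=(413157/400000 − 7/160·(0.959000))/(1+7/160) = 4747/5000 ≈ 0.949400
step 3 [1.5y] zero: DF = P = 9103/10000 ≈ 0.910300
step 4 [2y] zero: DF = P = 8993/10000 ≈ 0.899300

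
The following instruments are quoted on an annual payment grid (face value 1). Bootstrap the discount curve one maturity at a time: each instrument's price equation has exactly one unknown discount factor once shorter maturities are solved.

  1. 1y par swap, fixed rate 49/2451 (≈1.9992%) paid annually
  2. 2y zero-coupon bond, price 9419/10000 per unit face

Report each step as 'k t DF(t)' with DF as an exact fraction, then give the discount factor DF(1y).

step 1 [1y] swap r/1=49/2451: DF=(1 − 49/2451·(0))/(1+49/2451) = 2451/2500 ≈ 0.980400
step 2 [2y] zero: DF = P = 9419/10000 ≈ 0.941900

1 1 2451/2500
2 2 9419/10000
DF(1y) = 2451/2500 ≈ 0.980400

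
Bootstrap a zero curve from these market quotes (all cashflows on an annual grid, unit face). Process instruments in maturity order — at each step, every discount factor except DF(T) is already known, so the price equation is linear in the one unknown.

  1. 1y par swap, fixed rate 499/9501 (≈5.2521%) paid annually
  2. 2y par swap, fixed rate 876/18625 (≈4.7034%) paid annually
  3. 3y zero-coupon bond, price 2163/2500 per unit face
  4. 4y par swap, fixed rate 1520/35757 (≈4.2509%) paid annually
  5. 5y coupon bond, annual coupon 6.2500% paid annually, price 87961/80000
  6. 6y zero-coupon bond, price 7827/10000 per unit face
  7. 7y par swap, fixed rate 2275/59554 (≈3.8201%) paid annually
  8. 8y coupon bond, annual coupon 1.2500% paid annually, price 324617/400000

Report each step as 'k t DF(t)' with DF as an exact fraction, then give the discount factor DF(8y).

1 1 9501/10000
2 2 2281/2500
3 3 2163/2500
4 4 106/125
5 5 1649/2000
6 6 7827/10000
7 7 309/400
8 8 91/125
DF(8y) = 91/125 ≈ 0.728000

step 1 [1y] swap r/1=499/9501: DF=(1 − 499/9501·(0))/(1+499/9501) = 9501/10000 ≈ 0.950100
step 2 [2y] swap r/1=876/18625: DF=(1 − 876/18625·(0.950100))/(1+876/18625) = 2281/2500 ≈ 0.912400
step 3 [3y] zero: DF = P = 2163/2500 ≈ 0.865200
step 4 [4y] swap r/1=1520/35757: DF=(1 − 1520/35757·(0.950100+0.912400+0.865200))/(1+1520/35757) = 106/125 ≈ 0.848000
step 5 [5y] bond c/1=1/16: DF=(87961/80000 − 1/16·(0.950100+0.912400+0.865200+0.848000))/(1+1/16) = 1649/2000 ≈ 0.824500
step 6 [6y] zero: DF = P = 7827/10000 ≈ 0.782700
step 7 [7y] swap r/1=2275/59554: DF=(1 − 2275/59554·(0.950100+0.912400+0.865200+0.848000+0.824500+0.782700))/(1+2275/59554) = 309/400 ≈ 0.772500
step 8 [8y] bond c/1=1/80: DF=(324617/400000 − 1/80·(0.950100+0.912400+0.865200+0.848000+0.824500+0.782700+0.772500))/(1+1/80) = 91/125 ≈ 0.728000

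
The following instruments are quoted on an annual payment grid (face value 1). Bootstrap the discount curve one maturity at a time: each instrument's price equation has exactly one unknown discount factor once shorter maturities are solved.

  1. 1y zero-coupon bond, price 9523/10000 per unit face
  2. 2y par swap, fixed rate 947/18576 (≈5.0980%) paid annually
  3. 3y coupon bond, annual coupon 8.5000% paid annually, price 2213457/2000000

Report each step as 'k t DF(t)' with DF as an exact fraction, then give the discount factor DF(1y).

1 1 9523/10000
2 2 9053/10000
3 3 1749/2000
DF(1y) = 9523/10000 ≈ 0.952300

step 1 [1y] zero: DF = P = 9523/10000 ≈ 0.952300
step 2 [2y] swap r/1=947/18576: DF=(1 − 947/18576·(0.952300))/(1+947/18576) = 9053/10000 ≈ 0.905300
step 3 [3y] bond c/1=17/200: DF=(2213457/2000000 − 17/200·(0.952300+0.905300))/(1+17/200) = 1749/2000 ≈ 0.874500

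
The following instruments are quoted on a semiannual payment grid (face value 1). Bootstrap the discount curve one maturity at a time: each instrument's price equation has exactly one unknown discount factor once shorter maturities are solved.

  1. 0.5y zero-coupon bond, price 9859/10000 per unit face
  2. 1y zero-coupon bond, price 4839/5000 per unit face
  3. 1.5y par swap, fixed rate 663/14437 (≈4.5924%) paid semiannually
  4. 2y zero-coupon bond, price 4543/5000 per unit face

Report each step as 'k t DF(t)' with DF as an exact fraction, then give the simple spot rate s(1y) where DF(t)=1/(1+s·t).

1 1/2 9859/10000
2 1 4839/5000
3 3/2 9337/10000
4 2 4543/5000
s(1y) = (1/(4839/5000) − 1)/(1) = 161/4839 ≈ 3.3271%

step 1 [0.5y] zero: DF = P = 9859/10000 ≈ 0.985900
step 2 [1y] zero: DF = P = 4839/5000 ≈ 0.967800
step 3 [1.5y] swap r/2=663/28874: DF=(1 − 663/28874·(0.985900+0.967800))/(1+663/28874) = 9337/10000 ≈ 0.933700
step 4 [2y] zero: DF = P = 4543/5000 ≈ 0.908600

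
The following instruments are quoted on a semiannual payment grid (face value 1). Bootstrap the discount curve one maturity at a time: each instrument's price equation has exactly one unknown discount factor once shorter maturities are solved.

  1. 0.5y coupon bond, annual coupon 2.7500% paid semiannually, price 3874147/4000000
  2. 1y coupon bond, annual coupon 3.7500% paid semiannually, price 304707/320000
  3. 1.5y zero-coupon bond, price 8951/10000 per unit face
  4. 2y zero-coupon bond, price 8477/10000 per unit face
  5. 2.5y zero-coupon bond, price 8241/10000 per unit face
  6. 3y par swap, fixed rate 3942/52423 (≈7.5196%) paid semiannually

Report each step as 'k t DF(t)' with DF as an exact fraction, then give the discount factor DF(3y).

1 1/2 4777/5000
2 1 9171/10000
3 3/2 8951/10000
4 2 8477/10000
5 5/2 8241/10000
6 3 8029/10000
DF(3y) = 8029/10000 ≈ 0.802900

step 1 [0.5y] bond c/2=11/800: DF=(3874147/4000000 − 11/800·(0))/(1+11/800) = 4777/5000 ≈ 0.955400
step 2 [1y] bond c/2=3/160: DF=(304707/320000 − 3/160·(0.955400))/(1+3/160) = 9171/10000 ≈ 0.917100
step 3 [1.5y] zero: DF = P = 8951/10000 ≈ 0.895100
step 4 [2y] zero: DF = P = 8477/10000 ≈ 0.847700
step 5 [2.5y] zero: DF = P = 8241/10000 ≈ 0.824100
step 6 [3y] swap r/2=1971/52423: DF=(1 − 1971/52423·(0.955400+0.917100+0.895100+0.847700+0.824100))/(1+1971/52423) = 8029/10000 ≈ 0.802900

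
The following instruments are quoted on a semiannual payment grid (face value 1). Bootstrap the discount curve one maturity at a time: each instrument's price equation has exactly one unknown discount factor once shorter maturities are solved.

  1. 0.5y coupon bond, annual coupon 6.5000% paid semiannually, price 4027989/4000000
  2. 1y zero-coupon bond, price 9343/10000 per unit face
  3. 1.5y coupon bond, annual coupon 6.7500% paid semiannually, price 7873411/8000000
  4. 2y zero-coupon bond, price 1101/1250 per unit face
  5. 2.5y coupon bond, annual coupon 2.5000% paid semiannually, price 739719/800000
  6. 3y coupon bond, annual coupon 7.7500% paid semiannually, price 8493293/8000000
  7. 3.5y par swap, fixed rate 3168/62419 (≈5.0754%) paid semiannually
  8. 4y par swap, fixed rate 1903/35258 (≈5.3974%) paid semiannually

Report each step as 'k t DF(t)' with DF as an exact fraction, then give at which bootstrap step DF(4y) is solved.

step 1 [0.5y] bond c/2=13/400: DF=(4027989/4000000 − 13/400·(0))/(1+13/400) = 9753/10000 ≈ 0.975300
step 2 [1y] zero: DF = P = 9343/10000 ≈ 0.934300
step 3 [1.5y] bond c/2=27/800: DF=(7873411/8000000 − 27/800·(0.975300+0.934300))/(1+27/800) = 8897/10000 ≈ 0.889700
step 4 [2y] zero: DF = P = 1101/1250 ≈ 0.880800
step 5 [2.5y] bond c/2=1/80: DF=(739719/800000 − 1/80·(0.975300+0.934300+0.889700+0.880800))/(1+1/80) = 4339/5000 ≈ 0.867800
step 6 [3y] bond c/2=31/800: DF=(8493293/8000000 − 31/800·(0.975300+0.934300+0.889700+0.880800+0.867800))/(1+31/800) = 2131/2500 ≈ 0.852400
step 7 [3.5y] swap r/2=1584/62419: DF=(1 − 1584/62419·(0.975300+0.934300+0.889700+0.880800+0.867800+0.852400))/(1+1584/62419) = 526/625 ≈ 0.841600
step 8 [4y] swap r/2=1903/70516: DF=(1 − 1903/70516·(0.975300+0.934300+0.889700+0.880800+0.867800+0.852400+0.841600))/(1+1903/70516) = 8097/10000 ≈ 0.809700

1 1/2 9753/10000
2 1 9343/10000
3 3/2 8897/10000
4 2 1101/1250
5 5/2 4339/5000
6 3 2131/2500
7 7/2 526/625
8 4 8097/10000
DF(4y) is solved at step 8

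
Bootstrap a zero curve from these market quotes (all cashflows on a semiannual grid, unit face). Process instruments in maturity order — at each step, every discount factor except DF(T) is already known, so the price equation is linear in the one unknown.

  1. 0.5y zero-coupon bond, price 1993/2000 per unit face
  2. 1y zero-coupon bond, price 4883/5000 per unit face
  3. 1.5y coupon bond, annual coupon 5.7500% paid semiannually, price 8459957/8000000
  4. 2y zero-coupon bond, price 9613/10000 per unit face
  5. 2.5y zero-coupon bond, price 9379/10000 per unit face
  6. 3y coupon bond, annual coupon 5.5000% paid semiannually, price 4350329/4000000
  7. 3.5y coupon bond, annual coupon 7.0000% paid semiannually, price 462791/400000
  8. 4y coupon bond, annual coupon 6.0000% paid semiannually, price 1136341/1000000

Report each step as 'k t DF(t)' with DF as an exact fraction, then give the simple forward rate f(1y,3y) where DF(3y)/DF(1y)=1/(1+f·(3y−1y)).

step 1 [0.5y] zero: DF = P = 1993/2000 ≈ 0.996500
step 2 [1y] zero: DF = P = 4883/5000 ≈ 0.976600
step 3 [1.5y] bond c/2=23/800: DF=(8459957/8000000 − 23/800·(0.996500+0.976600))/(1+23/800) = 608/625 ≈ 0.972800
step 4 [2y] zero: DF = P = 9613/10000 ≈ 0.961300
step 5 [2.5y] zero: DF = P = 9379/10000 ≈ 0.937900
step 6 [3y] bond c/2=11/400: DF=(4350329/4000000 − 11/400·(0.996500+0.976600+0.972800+0.961300+0.937900))/(1+11/400) = 1161/1250 ≈ 0.928800
step 7 [3.5y] bond c/2=7/200: DF=(462791/400000 − 7/200·(0.996500+0.976600+0.972800+0.961300+0.937900+0.928800))/(1+7/200) = 4613/5000 ≈ 0.922600
step 8 [4y] bond c/2=3/100: DF=(1136341/1000000 − 3/100·(0.996500+0.976600+0.972800+0.961300+0.937900+0.928800+0.922600))/(1+3/100) = 4541/5000 ≈ 0.908200

1 1/2 1993/2000
2 1 4883/5000
3 3/2 608/625
4 2 9613/10000
5 5/2 9379/10000
6 3 1161/1250
7 7/2 4613/5000
8 4 4541/5000
f(1y,3y) = ((4883/5000)/(1161/1250) − 1)/(2) = 239/9288 ≈ 2.5732%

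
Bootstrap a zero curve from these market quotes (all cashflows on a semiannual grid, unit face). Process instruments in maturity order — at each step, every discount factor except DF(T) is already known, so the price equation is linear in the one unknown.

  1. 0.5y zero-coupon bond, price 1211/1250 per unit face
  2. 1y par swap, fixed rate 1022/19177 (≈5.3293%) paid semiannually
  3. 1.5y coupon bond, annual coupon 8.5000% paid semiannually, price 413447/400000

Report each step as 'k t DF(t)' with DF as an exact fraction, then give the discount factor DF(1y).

step 1 [0.5y] zero: DF = P = 1211/1250 ≈ 0.968800
step 2 [1y] swap r/2=511/19177: DF=(1 − 511/19177·(0.968800))/(1+511/19177) = 9489/10000 ≈ 0.948900
step 3 [1.5y] bond c/2=17/400: DF=(413447/400000 − 17/400·(0.968800+0.948900))/(1+17/400) = 9133/10000 ≈ 0.913300

1 1/2 1211/1250
2 1 9489/10000
3 3/2 9133/10000
DF(1y) = 9489/10000 ≈ 0.948900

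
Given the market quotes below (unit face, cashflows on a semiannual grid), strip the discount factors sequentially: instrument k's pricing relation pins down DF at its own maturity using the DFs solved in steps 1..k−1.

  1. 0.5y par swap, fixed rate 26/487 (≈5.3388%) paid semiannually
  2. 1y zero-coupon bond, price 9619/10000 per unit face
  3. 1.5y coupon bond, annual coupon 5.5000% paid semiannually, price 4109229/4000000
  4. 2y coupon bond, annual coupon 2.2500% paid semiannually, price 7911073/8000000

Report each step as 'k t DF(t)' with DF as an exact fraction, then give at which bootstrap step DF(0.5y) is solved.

1 1/2 487/500
2 1 9619/10000
3 3/2 237/250
4 2 4729/5000
DF(0.5y) is solved at step 1

step 1 [0.5y] swap r/2=13/487: DF=(1 − 13/487·(0))/(1+13/487) = 487/500 ≈ 0.974000
step 2 [1y] zero: DF = P = 9619/10000 ≈ 0.961900
step 3 [1.5y] bond c/2=11/400: DF=(4109229/4000000 − 11/400·(0.974000+0.961900))/(1+11/400) = 237/250 ≈ 0.948000
step 4 [2y] bond c/2=9/800: DF=(7911073/8000000 − 9/800·(0.974000+0.961900+0.948000))/(1+9/800) = 4729/5000 ≈ 0.945800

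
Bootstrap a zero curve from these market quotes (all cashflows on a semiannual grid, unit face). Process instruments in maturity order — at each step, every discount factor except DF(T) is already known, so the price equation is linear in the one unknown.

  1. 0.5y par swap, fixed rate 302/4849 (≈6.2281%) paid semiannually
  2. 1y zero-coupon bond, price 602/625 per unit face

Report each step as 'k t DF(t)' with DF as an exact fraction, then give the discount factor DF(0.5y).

step 1 [0.5y] swap r/2=151/4849: DF=(1 − 151/4849·(0))/(1+151/4849) = 4849/5000 ≈ 0.969800
step 2 [1y] zero: DF = P = 602/625 ≈ 0.963200

1 1/2 4849/5000
2 1 602/625
DF(0.5y) = 4849/5000 ≈ 0.969800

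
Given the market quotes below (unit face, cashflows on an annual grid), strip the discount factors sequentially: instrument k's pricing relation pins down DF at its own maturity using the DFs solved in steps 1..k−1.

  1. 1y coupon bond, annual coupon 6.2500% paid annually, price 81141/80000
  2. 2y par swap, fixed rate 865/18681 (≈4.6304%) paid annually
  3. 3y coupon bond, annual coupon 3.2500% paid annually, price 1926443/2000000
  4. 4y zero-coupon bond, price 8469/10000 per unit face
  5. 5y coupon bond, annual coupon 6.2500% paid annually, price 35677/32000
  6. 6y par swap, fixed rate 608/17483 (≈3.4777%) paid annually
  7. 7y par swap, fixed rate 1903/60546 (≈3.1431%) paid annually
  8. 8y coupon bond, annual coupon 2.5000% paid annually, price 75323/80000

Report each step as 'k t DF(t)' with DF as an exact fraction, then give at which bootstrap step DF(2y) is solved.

1 1 4773/5000
2 2 1827/2000
3 3 8741/10000
4 4 8469/10000
5 5 4191/5000
6 6 511/625
7 7 8097/10000
8 8 7709/10000
DF(2y) is solved at step 2

step 1 [1y] bond c/1=1/16: DF=(81141/80000 − 1/16·(0))/(1+1/16) = 4773/5000 ≈ 0.954600
step 2 [2y] swap r/1=865/18681: DF=(1 − 865/18681·(0.954600))/(1+865/18681) = 1827/2000 ≈ 0.913500
step 3 [3y] bond c/1=13/400: DF=(1926443/2000000 − 13/400·(0.954600+0.913500))/(1+13/400) = 8741/10000 ≈ 0.874100
step 4 [4y] zero: DF = P = 8469/10000 ≈ 0.846900
step 5 [5y] bond c/1=1/16: DF=(35677/32000 − 1/16·(0.954600+0.913500+0.874100+0.846900))/(1+1/16) = 4191/5000 ≈ 0.838200
step 6 [6y] swap r/1=608/17483: DF=(1 − 608/17483·(0.954600+0.913500+0.874100+0.846900+0.838200))/(1+608/17483) = 511/625 ≈ 0.817600
step 7 [7y] swap r/1=1903/60546: DF=(1 − 1903/60546·(0.954600+0.913500+0.874100+0.846900+0.838200+0.817600))/(1+1903/60546) = 8097/10000 ≈ 0.809700
step 8 [8y] bond c/1=1/40: DF=(75323/80000 − 1/40·(0.954600+0.913500+0.874100+0.846900+0.838200+0.817600+0.809700))/(1+1/40) = 7709/10000 ≈ 0.770900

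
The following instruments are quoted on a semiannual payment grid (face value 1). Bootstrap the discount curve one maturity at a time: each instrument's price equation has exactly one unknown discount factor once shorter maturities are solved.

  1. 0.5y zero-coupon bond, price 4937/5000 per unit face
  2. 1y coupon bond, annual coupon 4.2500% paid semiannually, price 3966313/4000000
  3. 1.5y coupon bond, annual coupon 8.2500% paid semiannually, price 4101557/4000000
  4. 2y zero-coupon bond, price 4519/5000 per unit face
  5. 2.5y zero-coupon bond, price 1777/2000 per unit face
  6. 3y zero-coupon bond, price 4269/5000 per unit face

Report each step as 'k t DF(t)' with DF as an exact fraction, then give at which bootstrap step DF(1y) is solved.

step 1 [0.5y] zero: DF = P = 4937/5000 ≈ 0.987400
step 2 [1y] bond c/2=17/800: DF=(3966313/4000000 − 17/800·(0.987400))/(1+17/800) = 594/625 ≈ 0.950400
step 3 [1.5y] bond c/2=33/800: DF=(4101557/4000000 − 33/800·(0.987400+0.950400))/(1+33/800) = 227/250 ≈ 0.908000
step 4 [2y] zero: DF = P = 4519/5000 ≈ 0.903800
step 5 [2.5y] zero: DF = P = 1777/2000 ≈ 0.888500
step 6 [3y] zero: DF = P = 4269/5000 ≈ 0.853800

1 1/2 4937/5000
2 1 594/625
3 3/2 227/250
4 2 4519/5000
5 5/2 1777/2000
6 3 4269/5000
DF(1y) is solved at step 2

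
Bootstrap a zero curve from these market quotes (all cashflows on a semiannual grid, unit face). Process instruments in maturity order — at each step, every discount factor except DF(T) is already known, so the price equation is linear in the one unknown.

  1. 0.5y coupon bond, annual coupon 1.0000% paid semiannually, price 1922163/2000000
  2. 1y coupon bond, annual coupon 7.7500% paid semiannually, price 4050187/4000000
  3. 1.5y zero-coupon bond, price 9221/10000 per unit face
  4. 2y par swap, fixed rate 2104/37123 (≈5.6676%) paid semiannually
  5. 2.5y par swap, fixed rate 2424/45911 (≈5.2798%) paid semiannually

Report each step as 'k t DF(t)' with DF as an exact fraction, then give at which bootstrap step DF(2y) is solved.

1 1/2 9563/10000
2 1 9391/10000
3 3/2 9221/10000
4 2 2237/2500
5 5/2 2197/2500
DF(2y) is solved at step 4

step 1 [0.5y] bond c/2=1/200: DF=(1922163/2000000 − 1/200·(0))/(1+1/200) = 9563/10000 ≈ 0.956300
step 2 [1y] bond c/2=31/800: DF=(4050187/4000000 − 31/800·(0.956300))/(1+31/800) = 9391/10000 ≈ 0.939100
step 3 [1.5y] zero: DF = P = 9221/10000 ≈ 0.922100
step 4 [2y] swap r/2=1052/37123: DF=(1 − 1052/37123·(0.956300+0.939100+0.922100))/(1+1052/37123) = 2237/2500 ≈ 0.894800
step 5 [2.5y] swap r/2=1212/45911: DF=(1 − 1212/45911·(0.956300+0.939100+0.922100+0.894800))/(1+1212/45911) = 2197/2500 ≈ 0.878800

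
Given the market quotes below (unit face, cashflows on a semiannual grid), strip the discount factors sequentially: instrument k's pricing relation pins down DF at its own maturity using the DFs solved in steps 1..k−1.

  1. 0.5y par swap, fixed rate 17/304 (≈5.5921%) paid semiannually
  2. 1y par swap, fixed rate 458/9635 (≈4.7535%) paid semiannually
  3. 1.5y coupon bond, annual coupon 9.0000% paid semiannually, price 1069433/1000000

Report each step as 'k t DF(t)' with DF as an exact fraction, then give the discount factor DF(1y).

1 1/2 608/625
2 1 4771/5000
3 3/2 2351/2500
DF(1y) = 4771/5000 ≈ 0.954200

step 1 [0.5y] swap r/2=17/608: DF=(1 − 17/608·(0))/(1+17/608) = 608/625 ≈ 0.972800
step 2 [1y] swap r/2=229/9635: DF=(1 − 229/9635·(0.972800))/(1+229/9635) = 4771/5000 ≈ 0.954200
step 3 [1.5y] bond c/2=9/200: DF=(1069433/1000000 − 9/200·(0.972800+0.954200))/(1+9/200) = 2351/2500 ≈ 0.940400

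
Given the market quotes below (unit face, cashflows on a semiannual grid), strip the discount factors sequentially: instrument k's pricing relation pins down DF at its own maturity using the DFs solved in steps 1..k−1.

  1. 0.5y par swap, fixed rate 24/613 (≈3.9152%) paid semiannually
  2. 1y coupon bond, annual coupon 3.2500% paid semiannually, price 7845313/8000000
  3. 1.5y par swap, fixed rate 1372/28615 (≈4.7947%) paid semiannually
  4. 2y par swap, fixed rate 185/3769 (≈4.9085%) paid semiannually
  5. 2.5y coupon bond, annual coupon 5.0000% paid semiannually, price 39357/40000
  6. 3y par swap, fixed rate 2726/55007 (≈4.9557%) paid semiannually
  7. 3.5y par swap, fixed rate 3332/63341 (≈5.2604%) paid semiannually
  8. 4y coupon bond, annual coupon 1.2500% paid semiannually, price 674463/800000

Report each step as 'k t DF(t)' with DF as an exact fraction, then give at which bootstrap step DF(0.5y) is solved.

step 1 [0.5y] swap r/2=12/613: DF=(1 − 12/613·(0))/(1+12/613) = 613/625 ≈ 0.980800
step 2 [1y] bond c/2=13/800: DF=(7845313/8000000 − 13/800·(0.980800))/(1+13/800) = 9493/10000 ≈ 0.949300
step 3 [1.5y] swap r/2=686/28615: DF=(1 − 686/28615·(0.980800+0.949300))/(1+686/28615) = 4657/5000 ≈ 0.931400
step 4 [2y] swap r/2=185/7538: DF=(1 − 185/7538·(0.980800+0.949300+0.931400))/(1+185/7538) = 363/400 ≈ 0.907500
step 5 [2.5y] bond c/2=1/40: DF=(39357/40000 − 1/40·(0.980800+0.949300+0.931400+0.907500))/(1+1/40) = 217/250 ≈ 0.868000
step 6 [3y] swap r/2=1363/55007: DF=(1 − 1363/55007·(0.980800+0.949300+0.931400+0.907500+0.868000))/(1+1363/55007) = 8637/10000 ≈ 0.863700
step 7 [3.5y] swap r/2=1666/63341: DF=(1 − 1666/63341·(0.980800+0.949300+0.931400+0.907500+0.868000+0.863700))/(1+1666/63341) = 4167/5000 ≈ 0.833400
step 8 [4y] bond c/2=1/160: DF=(674463/800000 − 1/160·(0.980800+0.949300+0.931400+0.907500+0.868000+0.863700+0.833400))/(1+1/160) = 1597/2000 ≈ 0.798500

1 1/2 613/625
2 1 9493/10000
3 3/2 4657/5000
4 2 363/400
5 5/2 217/250
6 3 8637/10000
7 7/2 4167/5000
8 4 1597/2000
DF(0.5y) is solved at step 1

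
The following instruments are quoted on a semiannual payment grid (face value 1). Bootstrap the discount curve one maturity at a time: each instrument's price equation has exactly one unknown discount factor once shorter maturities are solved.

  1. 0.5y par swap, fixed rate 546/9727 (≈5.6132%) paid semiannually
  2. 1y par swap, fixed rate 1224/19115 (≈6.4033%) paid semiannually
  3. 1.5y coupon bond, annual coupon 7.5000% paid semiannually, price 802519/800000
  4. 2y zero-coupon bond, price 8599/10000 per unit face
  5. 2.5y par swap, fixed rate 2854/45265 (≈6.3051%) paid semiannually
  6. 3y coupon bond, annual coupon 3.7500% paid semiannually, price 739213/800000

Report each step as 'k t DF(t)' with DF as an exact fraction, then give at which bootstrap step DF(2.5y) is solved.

1 1/2 9727/10000
2 1 2347/2500
3 3/2 4489/5000
4 2 8599/10000
5 5/2 8573/10000
6 3 8237/10000
DF(2.5y) is solved at step 5

step 1 [0.5y] swap r/2=273/9727: DF=(1 − 273/9727·(0))/(1+273/9727) = 9727/10000 ≈ 0.972700
step 2 [1y] swap r/2=612/19115: DF=(1 − 612/19115·(0.972700))/(1+612/19115) = 2347/2500 ≈ 0.938800
step 3 [1.5y] bond c/2=3/80: DF=(802519/800000 − 3/80·(0.972700+0.938800))/(1+3/80) = 4489/5000 ≈ 0.897800
step 4 [2y] zero: DF = P = 8599/10000 ≈ 0.859900
step 5 [2.5y] swap r/2=1427/45265: DF=(1 − 1427/45265·(0.972700+0.938800+0.897800+0.859900))/(1+1427/45265) = 8573/10000 ≈ 0.857300
step 6 [3y] bond c/2=3/160: DF=(739213/800000 − 3/160·(0.972700+0.938800+0.897800+0.859900+0.857300))/(1+3/160) = 8237/10000 ≈ 0.823700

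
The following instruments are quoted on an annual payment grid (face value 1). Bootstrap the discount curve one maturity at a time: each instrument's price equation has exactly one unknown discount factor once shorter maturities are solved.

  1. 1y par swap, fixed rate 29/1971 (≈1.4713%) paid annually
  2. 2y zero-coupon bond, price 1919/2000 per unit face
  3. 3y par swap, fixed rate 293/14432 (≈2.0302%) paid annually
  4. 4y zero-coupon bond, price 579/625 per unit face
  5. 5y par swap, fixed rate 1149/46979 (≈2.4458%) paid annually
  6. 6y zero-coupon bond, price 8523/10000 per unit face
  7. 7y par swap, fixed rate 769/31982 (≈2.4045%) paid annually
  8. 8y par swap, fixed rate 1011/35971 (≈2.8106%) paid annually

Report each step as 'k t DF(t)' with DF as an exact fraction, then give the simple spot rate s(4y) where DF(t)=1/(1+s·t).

step 1 [1y] swap r/1=29/1971: DF=(1 − 29/1971·(0))/(1+29/1971) = 1971/2000 ≈ 0.985500
step 2 [2y] zero: DF = P = 1919/2000 ≈ 0.959500
step 3 [3y] swap r/1=293/14432: DF=(1 − 293/14432·(0.985500+0.959500))/(1+293/14432) = 4707/5000 ≈ 0.941400
step 4 [4y] zero: DF = P = 579/625 ≈ 0.926400
step 5 [5y] swap r/1=1149/46979: DF=(1 − 1149/46979·(0.985500+0.959500+0.941400+0.926400))/(1+1149/46979) = 8851/10000 ≈ 0.885100
step 6 [6y] zero: DF = P = 8523/10000 ≈ 0.852300
step 7 [7y] swap r/1=769/31982: DF=(1 − 769/31982·(0.985500+0.959500+0.941400+0.926400+0.885100+0.852300))/(1+769/31982) = 4231/5000 ≈ 0.846200
step 8 [8y] swap r/1=1011/35971: DF=(1 − 1011/35971·(0.985500+0.959500+0.941400+0.926400+0.885100+0.852300+0.846200))/(1+1011/35971) = 3989/5000 ≈ 0.797800

1 1 1971/2000
2 2 1919/2000
3 3 4707/5000
4 4 579/625
5 5 8851/10000
6 6 8523/10000
7 7 4231/5000
8 8 3989/5000
s(4y) = (1/(579/625) − 1)/(4) = 23/1158 ≈ 1.9862%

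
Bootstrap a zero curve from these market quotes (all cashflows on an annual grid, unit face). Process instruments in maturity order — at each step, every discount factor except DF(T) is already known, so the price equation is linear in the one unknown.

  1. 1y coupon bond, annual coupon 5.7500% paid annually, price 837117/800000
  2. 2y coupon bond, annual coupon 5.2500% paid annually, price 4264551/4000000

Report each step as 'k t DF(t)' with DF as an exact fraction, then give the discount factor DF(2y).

1 1 1979/2000
2 2 2409/2500
DF(2y) = 2409/2500 ≈ 0.963600

step 1 [1y] bond c/1=23/400: DF=(837117/800000 − 23/400·(0))/(1+23/400) = 1979/2000 ≈ 0.989500
step 2 [2y] bond c/1=21/400: DF=(4264551/4000000 − 21/400·(0.989500))/(1+21/400) = 2409/2500 ≈ 0.963600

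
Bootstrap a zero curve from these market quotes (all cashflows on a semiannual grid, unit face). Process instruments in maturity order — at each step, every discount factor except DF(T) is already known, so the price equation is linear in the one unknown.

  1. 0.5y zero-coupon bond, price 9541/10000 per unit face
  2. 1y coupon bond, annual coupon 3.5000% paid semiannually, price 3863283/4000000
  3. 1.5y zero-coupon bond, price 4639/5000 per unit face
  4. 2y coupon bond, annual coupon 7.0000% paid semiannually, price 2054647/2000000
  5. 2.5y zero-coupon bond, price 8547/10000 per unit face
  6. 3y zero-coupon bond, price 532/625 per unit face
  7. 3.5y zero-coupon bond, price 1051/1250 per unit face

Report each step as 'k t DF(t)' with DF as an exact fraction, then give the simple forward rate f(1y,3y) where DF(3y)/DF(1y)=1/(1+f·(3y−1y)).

step 1 [0.5y] zero: DF = P = 9541/10000 ≈ 0.954100
step 2 [1y] bond c/2=7/400: DF=(3863283/4000000 − 7/400·(0.954100))/(1+7/400) = 583/625 ≈ 0.932800
step 3 [1.5y] zero: DF = P = 4639/5000 ≈ 0.927800
step 4 [2y] bond c/2=7/200: DF=(2054647/2000000 − 7/200·(0.954100+0.932800+0.927800))/(1+7/200) = 4487/5000 ≈ 0.897400
step 5 [2.5y] zero: DF = P = 8547/10000 ≈ 0.854700
step 6 [3y] zero: DF = P = 532/625 ≈ 0.851200
step 7 [3.5y] zero: DF = P = 1051/1250 ≈ 0.840800

1 1/2 9541/10000
2 1 583/625
3 3/2 4639/5000
4 2 4487/5000
5 5/2 8547/10000
6 3 532/625
7 7/2 1051/1250
f(1y,3y) = ((583/625)/(532/625) − 1)/(2) = 51/1064 ≈ 4.7932%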